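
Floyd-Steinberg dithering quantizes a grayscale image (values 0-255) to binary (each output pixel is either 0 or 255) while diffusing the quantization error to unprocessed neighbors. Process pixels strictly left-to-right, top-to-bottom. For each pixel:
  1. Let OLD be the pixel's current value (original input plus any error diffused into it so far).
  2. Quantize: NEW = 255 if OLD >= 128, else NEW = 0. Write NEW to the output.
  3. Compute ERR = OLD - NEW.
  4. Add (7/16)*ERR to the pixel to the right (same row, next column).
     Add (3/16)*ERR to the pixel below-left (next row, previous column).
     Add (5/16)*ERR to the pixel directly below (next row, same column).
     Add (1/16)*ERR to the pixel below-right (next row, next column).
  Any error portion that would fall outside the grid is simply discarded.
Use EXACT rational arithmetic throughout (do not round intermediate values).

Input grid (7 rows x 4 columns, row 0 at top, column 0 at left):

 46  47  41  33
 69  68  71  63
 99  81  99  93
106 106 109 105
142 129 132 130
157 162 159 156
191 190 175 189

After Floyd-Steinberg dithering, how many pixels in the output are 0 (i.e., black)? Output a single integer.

Answer: 16

Derivation:
(0,0): OLD=46 → NEW=0, ERR=46
(0,1): OLD=537/8 → NEW=0, ERR=537/8
(0,2): OLD=9007/128 → NEW=0, ERR=9007/128
(0,3): OLD=130633/2048 → NEW=0, ERR=130633/2048
(1,0): OLD=12283/128 → NEW=0, ERR=12283/128
(1,1): OLD=150557/1024 → NEW=255, ERR=-110563/1024
(1,2): OLD=2028577/32768 → NEW=0, ERR=2028577/32768
(1,3): OLD=59986615/524288 → NEW=0, ERR=59986615/524288
(2,0): OLD=1781647/16384 → NEW=0, ERR=1781647/16384
(2,1): OLD=58950485/524288 → NEW=0, ERR=58950485/524288
(2,2): OLD=191095417/1048576 → NEW=255, ERR=-76291463/1048576
(2,3): OLD=1691021461/16777216 → NEW=0, ERR=1691021461/16777216
(3,0): OLD=1351107423/8388608 → NEW=255, ERR=-787987617/8388608
(3,1): OLD=12508412801/134217728 → NEW=0, ERR=12508412801/134217728
(3,2): OLD=328483910143/2147483648 → NEW=255, ERR=-219124420097/2147483648
(3,3): OLD=2999910406777/34359738368 → NEW=0, ERR=2999910406777/34359738368
(4,0): OLD=279428907059/2147483648 → NEW=255, ERR=-268179423181/2147483648
(4,1): OLD=1348362610521/17179869184 → NEW=0, ERR=1348362610521/17179869184
(4,2): OLD=86116775270137/549755813888 → NEW=255, ERR=-54070957271303/549755813888
(4,3): OLD=948892372985247/8796093022208 → NEW=0, ERR=948892372985247/8796093022208
(5,0): OLD=36473742294531/274877906944 → NEW=255, ERR=-33620123976189/274877906944
(5,1): OLD=939156547466165/8796093022208 → NEW=0, ERR=939156547466165/8796093022208
(5,2): OLD=880084958581205/4398046511104 → NEW=255, ERR=-241416901750315/4398046511104
(5,3): OLD=22454538107512145/140737488355328 → NEW=255, ERR=-13433521423096495/140737488355328
(6,0): OLD=24319110082075903/140737488355328 → NEW=255, ERR=-11568949448532737/140737488355328
(6,1): OLD=381602316213922153/2251799813685248 → NEW=255, ERR=-192606636275816087/2251799813685248
(6,2): OLD=3934380803749881871/36028797018963968 → NEW=0, ERR=3934380803749881871/36028797018963968
(6,3): OLD=117319153130894118249/576460752303423488 → NEW=255, ERR=-29678338706478871191/576460752303423488
Output grid:
  Row 0: ....  (4 black, running=4)
  Row 1: .#..  (3 black, running=7)
  Row 2: ..#.  (3 black, running=10)
  Row 3: #.#.  (2 black, running=12)
  Row 4: #.#.  (2 black, running=14)
  Row 5: #.##  (1 black, running=15)
  Row 6: ##.#  (1 black, running=16)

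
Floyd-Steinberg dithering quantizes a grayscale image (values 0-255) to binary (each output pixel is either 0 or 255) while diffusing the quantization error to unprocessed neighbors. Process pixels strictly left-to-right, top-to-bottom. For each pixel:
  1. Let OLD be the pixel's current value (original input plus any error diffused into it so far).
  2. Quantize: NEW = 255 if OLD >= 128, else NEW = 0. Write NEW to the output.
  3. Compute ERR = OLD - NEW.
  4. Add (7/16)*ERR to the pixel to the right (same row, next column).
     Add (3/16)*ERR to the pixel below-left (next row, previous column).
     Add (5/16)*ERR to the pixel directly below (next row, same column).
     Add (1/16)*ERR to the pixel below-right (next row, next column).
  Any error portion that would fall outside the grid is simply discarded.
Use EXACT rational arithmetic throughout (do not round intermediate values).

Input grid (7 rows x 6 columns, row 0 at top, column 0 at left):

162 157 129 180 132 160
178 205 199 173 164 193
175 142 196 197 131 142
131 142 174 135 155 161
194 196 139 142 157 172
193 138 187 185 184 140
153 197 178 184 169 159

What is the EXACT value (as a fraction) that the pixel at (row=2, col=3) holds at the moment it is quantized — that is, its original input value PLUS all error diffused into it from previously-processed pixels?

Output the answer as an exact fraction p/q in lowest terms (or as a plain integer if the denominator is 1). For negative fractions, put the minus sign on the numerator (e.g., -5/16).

Answer: 24545365979/134217728

Derivation:
(0,0): OLD=162 → NEW=255, ERR=-93
(0,1): OLD=1861/16 → NEW=0, ERR=1861/16
(0,2): OLD=46051/256 → NEW=255, ERR=-19229/256
(0,3): OLD=602677/4096 → NEW=255, ERR=-441803/4096
(0,4): OLD=5558131/65536 → NEW=0, ERR=5558131/65536
(0,5): OLD=206679077/1048576 → NEW=255, ERR=-60707803/1048576
(1,0): OLD=43711/256 → NEW=255, ERR=-21569/256
(1,1): OLD=378041/2048 → NEW=255, ERR=-144199/2048
(1,2): OLD=8635565/65536 → NEW=255, ERR=-8076115/65536
(1,3): OLD=25319593/262144 → NEW=0, ERR=25319593/262144
(1,4): OLD=3609837531/16777216 → NEW=255, ERR=-668352549/16777216
(1,5): OLD=43695832461/268435456 → NEW=255, ERR=-24755208819/268435456
(2,0): OLD=4439043/32768 → NEW=255, ERR=-3916797/32768
(2,1): OLD=41240785/1048576 → NEW=0, ERR=41240785/1048576
(2,2): OLD=3160935859/16777216 → NEW=255, ERR=-1117254221/16777216
(2,3): OLD=24545365979/134217728 → NEW=255, ERR=-9680154661/134217728
Target (2,3): original=197, with diffused error = 24545365979/134217728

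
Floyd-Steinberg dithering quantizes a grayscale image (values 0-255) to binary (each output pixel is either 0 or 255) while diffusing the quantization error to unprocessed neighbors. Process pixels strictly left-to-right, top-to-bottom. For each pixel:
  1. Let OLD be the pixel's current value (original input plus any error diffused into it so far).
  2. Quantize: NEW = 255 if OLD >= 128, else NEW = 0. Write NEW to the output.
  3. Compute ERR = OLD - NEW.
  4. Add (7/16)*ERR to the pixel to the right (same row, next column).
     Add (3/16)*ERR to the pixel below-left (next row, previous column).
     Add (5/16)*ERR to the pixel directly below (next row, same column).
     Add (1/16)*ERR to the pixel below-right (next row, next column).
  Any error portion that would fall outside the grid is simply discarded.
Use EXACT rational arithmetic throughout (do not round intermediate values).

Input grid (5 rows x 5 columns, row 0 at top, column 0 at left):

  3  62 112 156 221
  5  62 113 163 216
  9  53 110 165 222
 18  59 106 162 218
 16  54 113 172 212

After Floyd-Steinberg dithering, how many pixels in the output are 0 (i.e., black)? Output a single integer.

(0,0): OLD=3 → NEW=0, ERR=3
(0,1): OLD=1013/16 → NEW=0, ERR=1013/16
(0,2): OLD=35763/256 → NEW=255, ERR=-29517/256
(0,3): OLD=432357/4096 → NEW=0, ERR=432357/4096
(0,4): OLD=17509955/65536 → NEW=255, ERR=798275/65536
(1,0): OLD=4559/256 → NEW=0, ERR=4559/256
(1,1): OLD=139561/2048 → NEW=0, ERR=139561/2048
(1,2): OLD=8554461/65536 → NEW=255, ERR=-8157219/65536
(1,3): OLD=35811097/262144 → NEW=255, ERR=-31035623/262144
(1,4): OLD=732356651/4194304 → NEW=255, ERR=-337190869/4194304
(2,0): OLD=895955/32768 → NEW=0, ERR=895955/32768
(2,1): OLD=67143105/1048576 → NEW=0, ERR=67143105/1048576
(2,2): OLD=1361945731/16777216 → NEW=0, ERR=1361945731/16777216
(2,3): OLD=37759532505/268435456 → NEW=255, ERR=-30691508775/268435456
(2,4): OLD=598960622255/4294967296 → NEW=255, ERR=-496256038225/4294967296
(3,0): OLD=646772003/16777216 → NEW=0, ERR=646772003/16777216
(3,1): OLD=15140555239/134217728 → NEW=0, ERR=15140555239/134217728
(3,2): OLD=701304073757/4294967296 → NEW=255, ERR=-393912586723/4294967296
(3,3): OLD=597467051829/8589934592 → NEW=0, ERR=597467051829/8589934592
(3,4): OLD=28199272556649/137438953472 → NEW=255, ERR=-6847660578711/137438953472
(4,0): OLD=105652284205/2147483648 → NEW=0, ERR=105652284205/2147483648
(4,1): OLD=6596308433453/68719476736 → NEW=0, ERR=6596308433453/68719476736
(4,2): OLD=160997139561283/1099511627776 → NEW=255, ERR=-119378325521597/1099511627776
(4,3): OLD=2307401158068781/17592186044416 → NEW=255, ERR=-2178606283257299/17592186044416
(4,4): OLD=41263560831628731/281474976710656 → NEW=255, ERR=-30512558229588549/281474976710656
Output grid:
  Row 0: ..#.#  (3 black, running=3)
  Row 1: ..###  (2 black, running=5)
  Row 2: ...##  (3 black, running=8)
  Row 3: ..#.#  (3 black, running=11)
  Row 4: ..###  (2 black, running=13)

Answer: 13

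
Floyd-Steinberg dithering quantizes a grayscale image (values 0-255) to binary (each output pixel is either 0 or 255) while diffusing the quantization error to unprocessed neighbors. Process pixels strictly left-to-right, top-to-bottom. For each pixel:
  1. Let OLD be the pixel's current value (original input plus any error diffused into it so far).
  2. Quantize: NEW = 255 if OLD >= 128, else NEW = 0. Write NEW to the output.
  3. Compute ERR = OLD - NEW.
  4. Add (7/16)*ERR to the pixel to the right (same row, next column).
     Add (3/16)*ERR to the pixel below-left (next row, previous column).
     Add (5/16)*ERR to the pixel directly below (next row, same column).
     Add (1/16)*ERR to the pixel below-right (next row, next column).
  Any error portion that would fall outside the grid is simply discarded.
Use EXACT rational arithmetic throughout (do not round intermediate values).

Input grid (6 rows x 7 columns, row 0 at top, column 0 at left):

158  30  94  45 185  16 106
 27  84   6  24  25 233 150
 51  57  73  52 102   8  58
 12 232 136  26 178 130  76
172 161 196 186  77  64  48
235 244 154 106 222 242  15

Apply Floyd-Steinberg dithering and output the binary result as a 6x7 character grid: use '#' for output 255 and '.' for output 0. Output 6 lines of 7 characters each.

Answer: #...#..
.....##
.#..#..
.##.#..
#.##..#
##..##.

Derivation:
(0,0): OLD=158 → NEW=255, ERR=-97
(0,1): OLD=-199/16 → NEW=0, ERR=-199/16
(0,2): OLD=22671/256 → NEW=0, ERR=22671/256
(0,3): OLD=343017/4096 → NEW=0, ERR=343017/4096
(0,4): OLD=14525279/65536 → NEW=255, ERR=-2186401/65536
(0,5): OLD=1472409/1048576 → NEW=0, ERR=1472409/1048576
(0,6): OLD=1788691759/16777216 → NEW=0, ERR=1788691759/16777216
(1,0): OLD=-1445/256 → NEW=0, ERR=-1445/256
(1,1): OLD=180605/2048 → NEW=0, ERR=180605/2048
(1,2): OLD=5713473/65536 → NEW=0, ERR=5713473/65536
(1,3): OLD=22961517/262144 → NEW=0, ERR=22961517/262144
(1,4): OLD=979670375/16777216 → NEW=0, ERR=979670375/16777216
(1,5): OLD=37163651607/134217728 → NEW=255, ERR=2938130967/134217728
(1,6): OLD=414425602681/2147483648 → NEW=255, ERR=-133182727559/2147483648
(2,0): OLD=2155183/32768 → NEW=0, ERR=2155183/32768
(2,1): OLD=135608693/1048576 → NEW=255, ERR=-131778187/1048576
(2,2): OLD=1127375263/16777216 → NEW=0, ERR=1127375263/16777216
(2,3): OLD=16799808103/134217728 → NEW=0, ERR=16799808103/134217728
(2,4): OLD=198199746711/1073741824 → NEW=255, ERR=-75604418409/1073741824
(2,5): OLD=-822683848099/34359738368 → NEW=0, ERR=-822683848099/34359738368
(2,6): OLD=16224593591643/549755813888 → NEW=0, ERR=16224593591643/549755813888
(3,0): OLD=150821311/16777216 → NEW=0, ERR=150821311/16777216
(3,1): OLD=28638049747/134217728 → NEW=255, ERR=-5587470893/134217728
(3,2): OLD=165786153385/1073741824 → NEW=255, ERR=-108018011735/1073741824
(3,3): OLD=51970400591/4294967296 → NEW=0, ERR=51970400591/4294967296
(3,4): OLD=90502869689791/549755813888 → NEW=255, ERR=-49684862851649/549755813888
(3,5): OLD=369923831813549/4398046511104 → NEW=0, ERR=369923831813549/4398046511104
(3,6): OLD=8481171591306355/70368744177664 → NEW=0, ERR=8481171591306355/70368744177664
(4,0): OLD=358637627217/2147483648 → NEW=255, ERR=-188970703023/2147483648
(4,1): OLD=3133322342045/34359738368 → NEW=0, ERR=3133322342045/34359738368
(4,2): OLD=112219411104339/549755813888 → NEW=255, ERR=-27968321437101/549755813888
(4,3): OLD=634598148942977/4398046511104 → NEW=255, ERR=-486903711388543/4398046511104
(4,4): OLD=592830996770099/35184372088832 → NEW=0, ERR=592830996770099/35184372088832
(4,5): OLD=129034986866701235/1125899906842624 → NEW=0, ERR=129034986866701235/1125899906842624
(4,6): OLD=2541130264770820821/18014398509481984 → NEW=255, ERR=-2052541355147085099/18014398509481984
(5,0): OLD=123474927047975/549755813888 → NEW=255, ERR=-16712805493465/549755813888
(5,1): OLD=1073820691021453/4398046511104 → NEW=255, ERR=-47681169310067/4398046511104
(5,2): OLD=4162319843160939/35184372088832 → NEW=0, ERR=4162319843160939/35184372088832
(5,3): OLD=34660652963789879/281474976710656 → NEW=0, ERR=34660652963789879/281474976710656
(5,4): OLD=5327005322058969597/18014398509481984 → NEW=255, ERR=733333702141063677/18014398509481984
(5,5): OLD=39676895648971410989/144115188075855872 → NEW=255, ERR=2927522689628163629/144115188075855872
(5,6): OLD=-10504871921343091197/2305843009213693952 → NEW=0, ERR=-10504871921343091197/2305843009213693952
Row 0: #...#..
Row 1: .....##
Row 2: .#..#..
Row 3: .##.#..
Row 4: #.##..#
Row 5: ##..##.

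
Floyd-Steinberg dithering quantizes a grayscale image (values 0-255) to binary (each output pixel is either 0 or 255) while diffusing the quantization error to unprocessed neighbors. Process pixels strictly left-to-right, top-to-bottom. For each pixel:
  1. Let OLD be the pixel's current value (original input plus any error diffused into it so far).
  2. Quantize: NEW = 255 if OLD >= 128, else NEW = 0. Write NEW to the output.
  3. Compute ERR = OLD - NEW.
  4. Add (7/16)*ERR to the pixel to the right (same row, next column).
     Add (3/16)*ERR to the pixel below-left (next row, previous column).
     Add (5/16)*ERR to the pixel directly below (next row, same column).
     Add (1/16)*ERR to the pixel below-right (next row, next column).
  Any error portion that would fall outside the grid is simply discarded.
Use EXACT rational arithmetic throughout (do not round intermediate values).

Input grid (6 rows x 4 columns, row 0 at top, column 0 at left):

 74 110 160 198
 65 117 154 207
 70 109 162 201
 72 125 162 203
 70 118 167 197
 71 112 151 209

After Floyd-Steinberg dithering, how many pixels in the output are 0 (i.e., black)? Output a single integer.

Answer: 11

Derivation:
(0,0): OLD=74 → NEW=0, ERR=74
(0,1): OLD=1139/8 → NEW=255, ERR=-901/8
(0,2): OLD=14173/128 → NEW=0, ERR=14173/128
(0,3): OLD=504715/2048 → NEW=255, ERR=-17525/2048
(1,0): OLD=8577/128 → NEW=0, ERR=8577/128
(1,1): OLD=139783/1024 → NEW=255, ERR=-121337/1024
(1,2): OLD=4198163/32768 → NEW=255, ERR=-4157677/32768
(1,3): OLD=81650165/524288 → NEW=255, ERR=-52043275/524288
(2,0): OLD=1125949/16384 → NEW=0, ERR=1125949/16384
(2,1): OLD=43219439/524288 → NEW=0, ERR=43219439/524288
(2,2): OLD=138827755/1048576 → NEW=255, ERR=-128559125/1048576
(2,3): OLD=1818828127/16777216 → NEW=0, ERR=1818828127/16777216
(3,0): OLD=913789933/8388608 → NEW=0, ERR=913789933/8388608
(3,1): OLD=24122367539/134217728 → NEW=255, ERR=-10103153101/134217728
(3,2): OLD=249608490701/2147483648 → NEW=0, ERR=249608490701/2147483648
(3,3): OLD=9623047236891/34359738368 → NEW=255, ERR=861313953051/34359738368
(4,0): OLD=193117590697/2147483648 → NEW=0, ERR=193117590697/2147483648
(4,1): OLD=2790387854587/17179869184 → NEW=255, ERR=-1590478787333/17179869184
(4,2): OLD=89508731818011/549755813888 → NEW=255, ERR=-50679000723429/549755813888
(4,3): OLD=1510882210174509/8796093022208 → NEW=255, ERR=-732121510488531/8796093022208
(5,0): OLD=22469598658905/274877906944 → NEW=0, ERR=22469598658905/274877906944
(5,1): OLD=942661294786831/8796093022208 → NEW=0, ERR=942661294786831/8796093022208
(5,2): OLD=649530627397123/4398046511104 → NEW=255, ERR=-471971232934397/4398046511104
(5,3): OLD=18335066241164475/140737488355328 → NEW=255, ERR=-17552993289444165/140737488355328
Output grid:
  Row 0: .#.#  (2 black, running=2)
  Row 1: .###  (1 black, running=3)
  Row 2: ..#.  (3 black, running=6)
  Row 3: .#.#  (2 black, running=8)
  Row 4: .###  (1 black, running=9)
  Row 5: ..##  (2 black, running=11)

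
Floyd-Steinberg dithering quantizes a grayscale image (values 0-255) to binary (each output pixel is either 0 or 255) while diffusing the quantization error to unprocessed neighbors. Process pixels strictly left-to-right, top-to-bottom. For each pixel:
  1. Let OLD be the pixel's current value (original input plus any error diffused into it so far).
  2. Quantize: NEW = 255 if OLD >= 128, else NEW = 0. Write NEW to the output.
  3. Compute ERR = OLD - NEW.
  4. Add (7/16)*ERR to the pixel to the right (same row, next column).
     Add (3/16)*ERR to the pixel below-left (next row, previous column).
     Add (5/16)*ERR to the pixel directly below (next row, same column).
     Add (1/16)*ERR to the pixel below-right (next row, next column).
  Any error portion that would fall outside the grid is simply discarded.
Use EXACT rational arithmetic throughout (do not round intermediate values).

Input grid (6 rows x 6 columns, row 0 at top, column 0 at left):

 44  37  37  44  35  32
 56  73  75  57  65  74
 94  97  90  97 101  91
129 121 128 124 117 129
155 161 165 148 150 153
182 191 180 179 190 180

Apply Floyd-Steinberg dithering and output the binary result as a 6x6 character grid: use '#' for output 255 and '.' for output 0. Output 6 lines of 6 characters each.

(0,0): OLD=44 → NEW=0, ERR=44
(0,1): OLD=225/4 → NEW=0, ERR=225/4
(0,2): OLD=3943/64 → NEW=0, ERR=3943/64
(0,3): OLD=72657/1024 → NEW=0, ERR=72657/1024
(0,4): OLD=1082039/16384 → NEW=0, ERR=1082039/16384
(0,5): OLD=15962881/262144 → NEW=0, ERR=15962881/262144
(1,0): OLD=5139/64 → NEW=0, ERR=5139/64
(1,1): OLD=71685/512 → NEW=255, ERR=-58875/512
(1,2): OLD=995561/16384 → NEW=0, ERR=995561/16384
(1,3): OLD=7994805/65536 → NEW=0, ERR=7994805/65536
(1,4): OLD=649536255/4194304 → NEW=255, ERR=-420011265/4194304
(1,5): OLD=3580009545/67108864 → NEW=0, ERR=3580009545/67108864
(2,0): OLD=798983/8192 → NEW=0, ERR=798983/8192
(2,1): OLD=31495997/262144 → NEW=0, ERR=31495997/262144
(2,2): OLD=743397879/4194304 → NEW=255, ERR=-326149641/4194304
(2,3): OLD=2889839871/33554432 → NEW=0, ERR=2889839871/33554432
(2,4): OLD=134231490173/1073741824 → NEW=0, ERR=134231490173/1073741824
(2,5): OLD=2681866406715/17179869184 → NEW=255, ERR=-1699000235205/17179869184
(3,0): OLD=763390487/4194304 → NEW=255, ERR=-306157033/4194304
(3,1): OLD=3963691723/33554432 → NEW=0, ERR=3963691723/33554432
(3,2): OLD=48060170193/268435456 → NEW=255, ERR=-20390871087/268435456
(3,3): OLD=2340933930163/17179869184 → NEW=255, ERR=-2039932711757/17179869184
(3,4): OLD=12501151326163/137438953472 → NEW=0, ERR=12501151326163/137438953472
(3,5): OLD=320403680583293/2199023255552 → NEW=255, ERR=-240347249582467/2199023255552
(4,0): OLD=82859785209/536870912 → NEW=255, ERR=-54042297351/536870912
(4,1): OLD=1160245398949/8589934592 → NEW=255, ERR=-1030187922011/8589934592
(4,2): OLD=20316757016671/274877906944 → NEW=0, ERR=20316757016671/274877906944
(4,3): OLD=684060221783419/4398046511104 → NEW=255, ERR=-437441638548101/4398046511104
(4,4): OLD=7529098097294379/70368744177664 → NEW=0, ERR=7529098097294379/70368744177664
(4,5): OLD=192911401973782861/1125899906842624 → NEW=255, ERR=-94193074271086259/1125899906842624
(5,0): OLD=17599941977791/137438953472 → NEW=255, ERR=-17446991157569/137438953472
(5,1): OLD=464219554699439/4398046511104 → NEW=0, ERR=464219554699439/4398046511104
(5,2): OLD=7850735132247669/35184372088832 → NEW=255, ERR=-1121279750404491/35184372088832
(5,3): OLD=178631219823469655/1125899906842624 → NEW=255, ERR=-108473256421399465/1125899906842624
(5,4): OLD=358898310919219799/2251799813685248 → NEW=255, ERR=-215310641570518441/2251799813685248
(5,5): OLD=4277009368822442691/36028797018963968 → NEW=0, ERR=4277009368822442691/36028797018963968
Row 0: ......
Row 1: .#..#.
Row 2: ..#..#
Row 3: #.##.#
Row 4: ##.#.#
Row 5: #.###.

Answer: ......
.#..#.
..#..#
#.##.#
##.#.#
#.###.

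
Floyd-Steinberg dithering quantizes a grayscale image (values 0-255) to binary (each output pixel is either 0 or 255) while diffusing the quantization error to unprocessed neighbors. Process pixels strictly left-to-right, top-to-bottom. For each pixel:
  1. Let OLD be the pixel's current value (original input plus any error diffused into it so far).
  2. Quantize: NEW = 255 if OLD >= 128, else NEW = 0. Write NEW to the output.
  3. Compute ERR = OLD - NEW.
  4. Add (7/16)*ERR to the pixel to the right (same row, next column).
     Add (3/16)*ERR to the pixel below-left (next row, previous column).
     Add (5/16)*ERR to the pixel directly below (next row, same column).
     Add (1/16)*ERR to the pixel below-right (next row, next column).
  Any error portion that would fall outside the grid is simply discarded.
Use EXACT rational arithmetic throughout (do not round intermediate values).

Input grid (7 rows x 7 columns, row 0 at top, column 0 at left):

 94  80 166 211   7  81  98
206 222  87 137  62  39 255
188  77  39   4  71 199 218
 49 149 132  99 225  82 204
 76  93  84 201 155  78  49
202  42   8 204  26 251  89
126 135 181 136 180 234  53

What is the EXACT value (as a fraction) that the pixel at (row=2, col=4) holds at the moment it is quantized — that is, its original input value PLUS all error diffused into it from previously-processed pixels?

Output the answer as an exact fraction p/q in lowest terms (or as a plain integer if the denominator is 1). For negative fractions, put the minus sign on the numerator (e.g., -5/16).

(0,0): OLD=94 → NEW=0, ERR=94
(0,1): OLD=969/8 → NEW=0, ERR=969/8
(0,2): OLD=28031/128 → NEW=255, ERR=-4609/128
(0,3): OLD=399865/2048 → NEW=255, ERR=-122375/2048
(0,4): OLD=-627249/32768 → NEW=0, ERR=-627249/32768
(0,5): OLD=38076585/524288 → NEW=0, ERR=38076585/524288
(0,6): OLD=1088619679/8388608 → NEW=255, ERR=-1050475361/8388608
(1,0): OLD=33035/128 → NEW=255, ERR=395/128
(1,1): OLD=266573/1024 → NEW=255, ERR=5453/1024
(1,2): OLD=2439377/32768 → NEW=0, ERR=2439377/32768
(1,3): OLD=19012861/131072 → NEW=255, ERR=-14410499/131072
(1,4): OLD=149321559/8388608 → NEW=0, ERR=149321559/8388608
(1,5): OLD=3006933639/67108864 → NEW=0, ERR=3006933639/67108864
(1,6): OLD=257707489033/1073741824 → NEW=255, ERR=-16096676087/1073741824
(2,0): OLD=3112351/16384 → NEW=255, ERR=-1065569/16384
(2,1): OLD=33743941/524288 → NEW=0, ERR=33743941/524288
(2,2): OLD=588379407/8388608 → NEW=0, ERR=588379407/8388608
(2,3): OLD=558306135/67108864 → NEW=0, ERR=558306135/67108864
(2,4): OLD=43879650119/536870912 → NEW=0, ERR=43879650119/536870912
Target (2,4): original=71, with diffused error = 43879650119/536870912

Answer: 43879650119/536870912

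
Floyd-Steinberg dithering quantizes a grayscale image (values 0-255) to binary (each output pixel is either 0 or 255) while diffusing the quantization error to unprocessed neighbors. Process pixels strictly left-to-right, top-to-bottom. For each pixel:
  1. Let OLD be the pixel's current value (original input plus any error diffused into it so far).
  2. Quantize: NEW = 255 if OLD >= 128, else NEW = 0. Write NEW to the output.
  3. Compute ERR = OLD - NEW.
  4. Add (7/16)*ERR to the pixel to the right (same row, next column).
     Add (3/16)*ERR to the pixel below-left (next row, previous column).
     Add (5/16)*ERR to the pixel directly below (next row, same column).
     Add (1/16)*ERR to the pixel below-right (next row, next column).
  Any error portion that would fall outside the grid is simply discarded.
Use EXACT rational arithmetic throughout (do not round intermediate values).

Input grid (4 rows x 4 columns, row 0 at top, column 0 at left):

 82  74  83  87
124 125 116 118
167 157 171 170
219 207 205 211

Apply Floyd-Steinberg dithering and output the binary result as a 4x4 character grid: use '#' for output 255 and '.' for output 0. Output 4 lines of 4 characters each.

(0,0): OLD=82 → NEW=0, ERR=82
(0,1): OLD=879/8 → NEW=0, ERR=879/8
(0,2): OLD=16777/128 → NEW=255, ERR=-15863/128
(0,3): OLD=67135/2048 → NEW=0, ERR=67135/2048
(1,0): OLD=21789/128 → NEW=255, ERR=-10851/128
(1,1): OLD=106635/1024 → NEW=0, ERR=106635/1024
(1,2): OLD=4451367/32768 → NEW=255, ERR=-3904473/32768
(1,3): OLD=35844545/524288 → NEW=0, ERR=35844545/524288
(2,0): OLD=2621993/16384 → NEW=255, ERR=-1555927/16384
(2,1): OLD=63100563/524288 → NEW=0, ERR=63100563/524288
(2,2): OLD=215741103/1048576 → NEW=255, ERR=-51645777/1048576
(2,3): OLD=2724108595/16777216 → NEW=255, ERR=-1554081485/16777216
(3,0): OLD=1777458521/8388608 → NEW=255, ERR=-361636519/8388608
(3,1): OLD=28263525831/134217728 → NEW=255, ERR=-5961994809/134217728
(3,2): OLD=344302675385/2147483648 → NEW=255, ERR=-203305654855/2147483648
(3,3): OLD=4726382509967/34359738368 → NEW=255, ERR=-4035350773873/34359738368
Row 0: ..#.
Row 1: #.#.
Row 2: #.##
Row 3: ####

Answer: ..#.
#.#.
#.##
####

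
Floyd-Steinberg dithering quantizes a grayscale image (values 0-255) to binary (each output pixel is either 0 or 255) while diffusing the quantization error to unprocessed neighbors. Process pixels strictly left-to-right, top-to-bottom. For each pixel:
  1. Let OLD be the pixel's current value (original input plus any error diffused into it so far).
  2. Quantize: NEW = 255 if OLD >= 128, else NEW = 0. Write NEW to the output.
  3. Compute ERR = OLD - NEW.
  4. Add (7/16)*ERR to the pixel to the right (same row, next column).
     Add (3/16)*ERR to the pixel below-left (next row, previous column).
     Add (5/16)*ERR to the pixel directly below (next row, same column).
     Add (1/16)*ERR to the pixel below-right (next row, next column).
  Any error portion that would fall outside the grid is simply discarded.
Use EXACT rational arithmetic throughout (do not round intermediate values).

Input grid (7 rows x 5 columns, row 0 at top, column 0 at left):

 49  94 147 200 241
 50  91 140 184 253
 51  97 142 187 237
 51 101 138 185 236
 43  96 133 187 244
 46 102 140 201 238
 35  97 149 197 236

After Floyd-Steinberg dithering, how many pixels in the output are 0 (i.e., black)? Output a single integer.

Answer: 15

Derivation:
(0,0): OLD=49 → NEW=0, ERR=49
(0,1): OLD=1847/16 → NEW=0, ERR=1847/16
(0,2): OLD=50561/256 → NEW=255, ERR=-14719/256
(0,3): OLD=716167/4096 → NEW=255, ERR=-328313/4096
(0,4): OLD=13495985/65536 → NEW=255, ERR=-3215695/65536
(1,0): OLD=22261/256 → NEW=0, ERR=22261/256
(1,1): OLD=322355/2048 → NEW=255, ERR=-199885/2048
(1,2): OLD=4687023/65536 → NEW=0, ERR=4687023/65536
(1,3): OLD=46516739/262144 → NEW=255, ERR=-20329981/262144
(1,4): OLD=833523113/4194304 → NEW=255, ERR=-236024407/4194304
(2,0): OLD=1961953/32768 → NEW=0, ERR=1961953/32768
(2,1): OLD=116957499/1048576 → NEW=0, ERR=116957499/1048576
(2,2): OLD=3229728113/16777216 → NEW=255, ERR=-1048461967/16777216
(2,3): OLD=34720187587/268435456 → NEW=255, ERR=-33730853693/268435456
(2,4): OLD=685445562517/4294967296 → NEW=255, ERR=-409771097963/4294967296
(3,0): OLD=1520422993/16777216 → NEW=0, ERR=1520422993/16777216
(3,1): OLD=22485337981/134217728 → NEW=255, ERR=-11740182659/134217728
(3,2): OLD=273214530927/4294967296 → NEW=0, ERR=273214530927/4294967296
(3,3): OLD=1303677132471/8589934592 → NEW=255, ERR=-886756188489/8589934592
(3,4): OLD=21051201402163/137438953472 → NEW=255, ERR=-13995731733197/137438953472
(4,0): OLD=117938168607/2147483648 → NEW=0, ERR=117938168607/2147483648
(4,1): OLD=7578646780703/68719476736 → NEW=0, ERR=7578646780703/68719476736
(4,2): OLD=193849614388145/1099511627776 → NEW=255, ERR=-86525850694735/1099511627776
(4,3): OLD=1850579233130271/17592186044416 → NEW=0, ERR=1850579233130271/17592186044416
(4,4): OLD=70860603966040409/281474976710656 → NEW=255, ERR=-915515095176871/281474976710656
(5,0): OLD=92183582196925/1099511627776 → NEW=0, ERR=92183582196925/1099511627776
(5,1): OLD=1423393292303863/8796093022208 → NEW=255, ERR=-819610428359177/8796093022208
(5,2): OLD=28501753962135343/281474976710656 → NEW=0, ERR=28501753962135343/281474976710656
(5,3): OLD=306971244605864001/1125899906842624 → NEW=255, ERR=19866768360994881/1125899906842624
(5,4): OLD=4526620992800476283/18014398509481984 → NEW=255, ERR=-67050627117429637/18014398509481984
(6,0): OLD=6154324095235949/140737488355328 → NEW=0, ERR=6154324095235949/140737488355328
(6,1): OLD=500976291579591907/4503599627370496 → NEW=0, ERR=500976291579591907/4503599627370496
(6,2): OLD=16342316550691273201/72057594037927936 → NEW=255, ERR=-2032369928980350479/72057594037927936
(6,3): OLD=225748154269102255003/1152921504606846976 → NEW=255, ERR=-68246829405643723877/1152921504606846976
(6,4): OLD=3874591165680029388541/18446744073709551616 → NEW=255, ERR=-829328573115906273539/18446744073709551616
Output grid:
  Row 0: ..###  (2 black, running=2)
  Row 1: .#.##  (2 black, running=4)
  Row 2: ..###  (2 black, running=6)
  Row 3: .#.##  (2 black, running=8)
  Row 4: ..#.#  (3 black, running=11)
  Row 5: .#.##  (2 black, running=13)
  Row 6: ..###  (2 black, running=15)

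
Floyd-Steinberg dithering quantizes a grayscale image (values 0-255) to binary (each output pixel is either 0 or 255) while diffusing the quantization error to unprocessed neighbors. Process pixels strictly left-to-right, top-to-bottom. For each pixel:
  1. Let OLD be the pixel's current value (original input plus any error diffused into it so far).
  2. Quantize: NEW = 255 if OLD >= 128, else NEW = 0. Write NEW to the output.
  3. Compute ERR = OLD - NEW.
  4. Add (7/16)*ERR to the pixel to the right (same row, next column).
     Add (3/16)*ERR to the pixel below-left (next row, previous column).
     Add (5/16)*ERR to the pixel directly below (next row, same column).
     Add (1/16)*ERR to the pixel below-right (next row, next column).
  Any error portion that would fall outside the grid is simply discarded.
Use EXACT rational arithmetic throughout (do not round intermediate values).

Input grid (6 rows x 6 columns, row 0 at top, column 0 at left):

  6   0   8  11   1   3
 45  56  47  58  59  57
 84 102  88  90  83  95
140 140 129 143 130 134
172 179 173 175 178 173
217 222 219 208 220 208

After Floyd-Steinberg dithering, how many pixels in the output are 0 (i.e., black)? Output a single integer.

(0,0): OLD=6 → NEW=0, ERR=6
(0,1): OLD=21/8 → NEW=0, ERR=21/8
(0,2): OLD=1171/128 → NEW=0, ERR=1171/128
(0,3): OLD=30725/2048 → NEW=0, ERR=30725/2048
(0,4): OLD=247843/32768 → NEW=0, ERR=247843/32768
(0,5): OLD=3307765/524288 → NEW=0, ERR=3307765/524288
(1,0): OLD=6063/128 → NEW=0, ERR=6063/128
(1,1): OLD=81545/1024 → NEW=0, ERR=81545/1024
(1,2): OLD=2872957/32768 → NEW=0, ERR=2872957/32768
(1,3): OLD=13505177/131072 → NEW=0, ERR=13505177/131072
(1,4): OLD=910689163/8388608 → NEW=0, ERR=910689163/8388608
(1,5): OLD=14353303645/134217728 → NEW=0, ERR=14353303645/134217728
(2,0): OLD=1863411/16384 → NEW=0, ERR=1863411/16384
(2,1): OLD=102783329/524288 → NEW=255, ERR=-30910111/524288
(2,2): OLD=955476451/8388608 → NEW=0, ERR=955476451/8388608
(2,3): OLD=13278565899/67108864 → NEW=255, ERR=-3834194421/67108864
(2,4): OLD=254306766113/2147483648 → NEW=0, ERR=254306766113/2147483648
(2,5): OLD=6425723225079/34359738368 → NEW=255, ERR=-2336010058761/34359738368
(3,0): OLD=1379820547/8388608 → NEW=255, ERR=-759274493/8388608
(3,1): OLD=7411623687/67108864 → NEW=0, ERR=7411623687/67108864
(3,2): OLD=106577020837/536870912 → NEW=255, ERR=-30325061723/536870912
(3,3): OLD=4458392020815/34359738368 → NEW=255, ERR=-4303341263025/34359738368
(3,4): OLD=26359135266735/274877906944 → NEW=0, ERR=26359135266735/274877906944
(3,5): OLD=712963043067105/4398046511104 → NEW=255, ERR=-408538817264415/4398046511104
(4,0): OLD=176547485069/1073741824 → NEW=255, ERR=-97256680051/1073741824
(4,1): OLD=2708192213097/17179869184 → NEW=255, ERR=-1672674428823/17179869184
(4,2): OLD=52871021586411/549755813888 → NEW=0, ERR=52871021586411/549755813888
(4,3): OLD=1692248077345335/8796093022208 → NEW=255, ERR=-550755643317705/8796093022208
(4,4): OLD=21860556799781159/140737488355328 → NEW=255, ERR=-14027502730827481/140737488355328
(4,5): OLD=239498515146017457/2251799813685248 → NEW=0, ERR=239498515146017457/2251799813685248
(5,0): OLD=46849948116299/274877906944 → NEW=255, ERR=-23243918154421/274877906944
(5,1): OLD=1468507532729723/8796093022208 → NEW=255, ERR=-774496187933317/8796093022208
(5,2): OLD=13560521061843001/70368744177664 → NEW=255, ERR=-4383508703461319/70368744177664
(5,3): OLD=334397261266295491/2251799813685248 → NEW=255, ERR=-239811691223442749/2251799813685248
(5,4): OLD=712869423486311891/4503599627370496 → NEW=255, ERR=-435548481493164589/4503599627370496
(5,5): OLD=13885245253510553743/72057594037927936 → NEW=255, ERR=-4489441226161069937/72057594037927936
Output grid:
  Row 0: ......  (6 black, running=6)
  Row 1: ......  (6 black, running=12)
  Row 2: .#.#.#  (3 black, running=15)
  Row 3: #.##.#  (2 black, running=17)
  Row 4: ##.##.  (2 black, running=19)
  Row 5: ######  (0 black, running=19)

Answer: 19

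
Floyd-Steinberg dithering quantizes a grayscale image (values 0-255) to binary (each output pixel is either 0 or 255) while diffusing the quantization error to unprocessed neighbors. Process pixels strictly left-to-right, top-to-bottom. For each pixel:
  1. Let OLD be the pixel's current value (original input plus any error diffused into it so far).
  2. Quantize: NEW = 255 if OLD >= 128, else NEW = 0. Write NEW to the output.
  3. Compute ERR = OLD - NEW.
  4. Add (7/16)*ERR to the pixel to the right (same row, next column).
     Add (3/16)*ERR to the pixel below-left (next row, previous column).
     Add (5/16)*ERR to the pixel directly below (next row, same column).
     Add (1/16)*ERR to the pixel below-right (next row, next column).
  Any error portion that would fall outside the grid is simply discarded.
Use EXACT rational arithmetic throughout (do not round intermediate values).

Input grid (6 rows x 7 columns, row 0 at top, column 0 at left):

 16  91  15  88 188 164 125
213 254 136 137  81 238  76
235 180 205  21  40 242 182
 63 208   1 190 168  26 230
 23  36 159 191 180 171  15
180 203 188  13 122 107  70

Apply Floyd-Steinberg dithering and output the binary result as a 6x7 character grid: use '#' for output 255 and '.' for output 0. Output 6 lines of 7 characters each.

(0,0): OLD=16 → NEW=0, ERR=16
(0,1): OLD=98 → NEW=0, ERR=98
(0,2): OLD=463/8 → NEW=0, ERR=463/8
(0,3): OLD=14505/128 → NEW=0, ERR=14505/128
(0,4): OLD=486559/2048 → NEW=255, ERR=-35681/2048
(0,5): OLD=5124185/32768 → NEW=255, ERR=-3231655/32768
(0,6): OLD=42914415/524288 → NEW=0, ERR=42914415/524288
(1,0): OLD=1891/8 → NEW=255, ERR=-149/8
(1,1): OLD=18453/64 → NEW=255, ERR=2133/64
(1,2): OLD=401489/2048 → NEW=255, ERR=-120751/2048
(1,3): OLD=1203961/8192 → NEW=255, ERR=-884999/8192
(1,4): OLD=8851191/524288 → NEW=0, ERR=8851191/524288
(1,5): OLD=959761775/4194304 → NEW=255, ERR=-109785745/4194304
(1,6): OLD=5634698209/67108864 → NEW=0, ERR=5634698209/67108864
(2,0): OLD=241079/1024 → NEW=255, ERR=-20041/1024
(2,1): OLD=5558549/32768 → NEW=255, ERR=-2797291/32768
(2,2): OLD=68710031/524288 → NEW=255, ERR=-64983409/524288
(2,3): OLD=-283140729/4194304 → NEW=0, ERR=-283140729/4194304
(2,4): OLD=136970187/33554432 → NEW=0, ERR=136970187/33554432
(2,5): OLD=271017291501/1073741824 → NEW=255, ERR=-2786873619/1073741824
(2,6): OLD=3529898782155/17179869184 → NEW=255, ERR=-850967859765/17179869184
(3,0): OLD=21431711/524288 → NEW=0, ERR=21431711/524288
(3,1): OLD=732928971/4194304 → NEW=255, ERR=-336618549/4194304
(3,2): OLD=-3048016387/33554432 → NEW=0, ERR=-3048016387/33554432
(3,3): OLD=16398925449/134217728 → NEW=0, ERR=16398925449/134217728
(3,4): OLD=3745628430495/17179869184 → NEW=255, ERR=-635238211425/17179869184
(3,5): OLD=-2783316251/137438953472 → NEW=0, ERR=-2783316251/137438953472
(3,6): OLD=471360431349371/2199023255552 → NEW=255, ERR=-89390498816389/2199023255552
(4,0): OLD=1390916665/67108864 → NEW=0, ERR=1390916665/67108864
(4,1): OLD=5916799085/1073741824 → NEW=0, ERR=5916799085/1073741824
(4,2): OLD=2592734034163/17179869184 → NEW=255, ERR=-1788132607757/17179869184
(4,3): OLD=23506882617473/137438953472 → NEW=255, ERR=-11540050517887/137438953472
(4,4): OLD=153209226814087/1099511627776 → NEW=255, ERR=-127166238268793/1099511627776
(4,5): OLD=3886495638615523/35184372088832 → NEW=0, ERR=3886495638615523/35184372088832
(4,6): OLD=28497766337356965/562949953421312 → NEW=0, ERR=28497766337356965/562949953421312
(5,0): OLD=3221400183575/17179869184 → NEW=255, ERR=-1159466458345/17179869184
(5,1): OLD=21574485335493/137438953472 → NEW=255, ERR=-13472447799867/137438953472
(5,2): OLD=106860565931823/1099511627776 → NEW=0, ERR=106860565931823/1099511627776
(5,3): OLD=9590578840931/8796093022208 → NEW=0, ERR=9590578840931/8796093022208
(5,4): OLD=57307066385206749/562949953421312 → NEW=0, ERR=57307066385206749/562949953421312
(5,5): OLD=848111810530712053/4503599627370496 → NEW=255, ERR=-300306094448764427/4503599627370496
(5,6): OLD=4579271016750670075/72057594037927936 → NEW=0, ERR=4579271016750670075/72057594037927936
Row 0: ....##.
Row 1: ####.#.
Row 2: ###..##
Row 3: .#..#.#
Row 4: ..###..
Row 5: ##...#.

Answer: ....##.
####.#.
###..##
.#..#.#
..###..
##...#.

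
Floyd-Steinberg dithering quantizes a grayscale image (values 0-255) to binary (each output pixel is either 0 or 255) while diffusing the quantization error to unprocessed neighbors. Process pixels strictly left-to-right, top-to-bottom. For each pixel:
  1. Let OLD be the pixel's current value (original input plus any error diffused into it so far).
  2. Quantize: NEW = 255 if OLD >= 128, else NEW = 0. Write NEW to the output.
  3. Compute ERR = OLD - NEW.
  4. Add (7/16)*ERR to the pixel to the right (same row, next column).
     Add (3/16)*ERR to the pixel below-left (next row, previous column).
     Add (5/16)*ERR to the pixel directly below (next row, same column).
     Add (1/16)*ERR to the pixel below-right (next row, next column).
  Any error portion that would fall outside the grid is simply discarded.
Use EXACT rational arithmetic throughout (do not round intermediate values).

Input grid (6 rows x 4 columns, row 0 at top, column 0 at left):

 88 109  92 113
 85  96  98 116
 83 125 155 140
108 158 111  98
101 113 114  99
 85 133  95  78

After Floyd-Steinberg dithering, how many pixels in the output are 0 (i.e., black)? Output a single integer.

Answer: 14

Derivation:
(0,0): OLD=88 → NEW=0, ERR=88
(0,1): OLD=295/2 → NEW=255, ERR=-215/2
(0,2): OLD=1439/32 → NEW=0, ERR=1439/32
(0,3): OLD=67929/512 → NEW=255, ERR=-62631/512
(1,0): OLD=2955/32 → NEW=0, ERR=2955/32
(1,1): OLD=29885/256 → NEW=0, ERR=29885/256
(1,2): OLD=1093393/8192 → NEW=255, ERR=-995567/8192
(1,3): OLD=3593287/131072 → NEW=0, ERR=3593287/131072
(2,0): OLD=547823/4096 → NEW=255, ERR=-496657/4096
(2,1): OLD=11982181/131072 → NEW=0, ERR=11982181/131072
(2,2): OLD=44421181/262144 → NEW=255, ERR=-22425539/262144
(2,3): OLD=434298513/4194304 → NEW=0, ERR=434298513/4194304
(3,0): OLD=182973839/2097152 → NEW=0, ERR=182973839/2097152
(3,1): OLD=6748490289/33554432 → NEW=255, ERR=-1807889871/33554432
(3,2): OLD=46075699823/536870912 → NEW=0, ERR=46075699823/536870912
(3,3): OLD=1396367033225/8589934592 → NEW=255, ERR=-794066287735/8589934592
(4,0): OLD=63438199619/536870912 → NEW=0, ERR=63438199619/536870912
(4,1): OLD=727583609401/4294967296 → NEW=255, ERR=-367633051079/4294967296
(4,2): OLD=11362215296361/137438953472 → NEW=0, ERR=11362215296361/137438953472
(4,3): OLD=245508885510063/2199023255552 → NEW=0, ERR=245508885510063/2199023255552
(5,0): OLD=7275784354083/68719476736 → NEW=0, ERR=7275784354083/68719476736
(5,1): OLD=385836610764485/2199023255552 → NEW=255, ERR=-174914319401275/2199023255552
(5,2): OLD=55865482354949/549755813888 → NEW=0, ERR=55865482354949/549755813888
(5,3): OLD=5717954401159559/35184372088832 → NEW=255, ERR=-3254060481492601/35184372088832
Output grid:
  Row 0: .#.#  (2 black, running=2)
  Row 1: ..#.  (3 black, running=5)
  Row 2: #.#.  (2 black, running=7)
  Row 3: .#.#  (2 black, running=9)
  Row 4: .#..  (3 black, running=12)
  Row 5: .#.#  (2 black, running=14)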